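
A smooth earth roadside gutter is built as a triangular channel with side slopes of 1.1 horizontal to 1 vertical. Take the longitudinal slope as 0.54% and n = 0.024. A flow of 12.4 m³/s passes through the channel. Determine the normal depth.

y_n = 2.09 m

Manning's equation rearranged: A R^(2/3) = nQ / (1·√S) = 0.024 × 12.4 / (√0.0054) = 4.05.
Try y = 1.53 m: A R^(2/3) = 1.762 — short.
Try y = 2.27 m: A R^(2/3) = 5.046 — over.
Try y = 2.09 m: A R^(2/3) = 4.048 — close enough.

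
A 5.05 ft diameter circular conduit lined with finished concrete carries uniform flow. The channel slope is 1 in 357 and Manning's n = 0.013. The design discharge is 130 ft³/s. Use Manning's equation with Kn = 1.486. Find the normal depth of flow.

Manning's equation rearranged: A R^(2/3) = nQ / (1.486·√S) = 0.013 × 130 / (1.486 × √0.002801) = 21.49.
At y = 4.7 ft: A R^(2/3) = 25.16 — too large.
At y = 2.85 ft: A R^(2/3) = 14.28 — too small.
At y = 3.81 ft: A R^(2/3) = 21.48 — close enough.

y_n = 3.81 ft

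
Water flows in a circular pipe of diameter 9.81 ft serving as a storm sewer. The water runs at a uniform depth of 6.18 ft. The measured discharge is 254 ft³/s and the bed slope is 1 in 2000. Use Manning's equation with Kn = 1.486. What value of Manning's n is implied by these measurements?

For a circular section of diameter D = 9.81 ft at depth y = 6.18 ft, the central angle is θ = 2 arccos(1 − 2y/D) = 3.668 rad. Then A = (D²/8)(θ − sin θ) = 50.16 ft² and P = Dθ/2 = 17.99 ft.
Hydraulic radius R = A/P = 50.16/17.99 = 2.788 ft.
Rearranging Manning's equation: n = (1.486/Q) A R^(2/3) S^(1/2) = (1.486/254) × 50.16 × 2.788^(2/3) × √0.0005 = 0.013.

n = 0.013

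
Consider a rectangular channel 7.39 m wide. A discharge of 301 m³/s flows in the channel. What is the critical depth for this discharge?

For a rectangular channel, critical depth y_c = (q²/g)^(1/3) where q = Q/b = 301/7.39 = 40.73 m²/s.
So y_c = (40.73²/9.81)^(1/3) = 5.53 m.

y_c = 5.53 m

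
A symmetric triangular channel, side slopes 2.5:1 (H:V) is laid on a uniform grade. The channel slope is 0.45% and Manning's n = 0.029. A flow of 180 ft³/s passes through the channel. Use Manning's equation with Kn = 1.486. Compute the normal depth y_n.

y_n = 3.79 ft

Manning's equation rearranged: A R^(2/3) = nQ / (1.486·√S) = 0.029 × 180 / (1.486 × √0.0045) = 52.37.
Try y = 4.59 ft: A R^(2/3) = 87.22 — high.
Try y = 3.79 ft: A R^(2/3) = 52.34 — close enough.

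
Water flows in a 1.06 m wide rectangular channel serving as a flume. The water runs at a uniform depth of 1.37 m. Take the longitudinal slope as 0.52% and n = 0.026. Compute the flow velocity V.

V = 1.46 m/s

Flow area A = b·y = 1.06 × 1.37 = 1.452 m². Wetted perimeter P = b + 2y = 1.06 + 2×1.37 = 3.8 m.
Hydraulic radius R = A/P = 1.452/3.8 = 0.3822 m.
From Manning's equation, V = (1/n) R^(2/3) S^(1/2) = (1/0.026) × 0.3822^(2/3) × 0.0052^(1/2) = 1.46 m/s.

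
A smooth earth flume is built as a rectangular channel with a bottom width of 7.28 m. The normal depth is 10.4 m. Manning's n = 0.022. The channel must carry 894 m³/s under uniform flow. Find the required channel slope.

Flow area A = b·y = 7.28 × 10.4 = 75.71 m². Wetted perimeter P = b + 2y = 7.28 + 2×10.4 = 28.08 m.
Hydraulic radius R = A/P = 75.71/28.08 = 2.696 m.
From Manning's equation, S = [nQ / (1 A R^(2/3))]² = [0.022 × 894 / (1 × 75.71 × 2.696^(2/3))]² = 0.018.

S = 0.018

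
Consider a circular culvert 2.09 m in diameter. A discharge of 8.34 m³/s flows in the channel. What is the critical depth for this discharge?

At critical depth, Q² T / (g A³) = 1, i.e. A³/T = Q²/g = 8.34²/9.81 = 7.09.
At y = 1.15 m: A³/T = 3.481 — short.
At y = 1.54 m: A³/T = 10.81 — over.
At y = 1.38 m: A³/T = 7.012 — ≈ 7.09.

y_c = 1.38 m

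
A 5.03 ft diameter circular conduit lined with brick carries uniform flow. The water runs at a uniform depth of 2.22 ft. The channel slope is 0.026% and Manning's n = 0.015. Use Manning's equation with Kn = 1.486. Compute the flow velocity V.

For a circular section of diameter D = 5.03 ft at depth y = 2.22 ft, the central angle is θ = 2 arccos(1 − 2y/D) = 2.906 rad. Then A = (D²/8)(θ − sin θ) = 8.455 ft² and P = Dθ/2 = 7.31 ft.
Hydraulic radius R = A/P = 8.455/7.31 = 1.157 ft.
From Manning's equation, V = (1.486/n) R^(2/3) S^(1/2) = (1.486/0.015) × 1.157^(2/3) × 0.00026^(1/2) = 1.76 ft/s.

V = 1.76 ft/s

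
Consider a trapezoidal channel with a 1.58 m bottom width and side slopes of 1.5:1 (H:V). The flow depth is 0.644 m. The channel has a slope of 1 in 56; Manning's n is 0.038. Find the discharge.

Q = 3.23 m³/s

With bottom width b = 1.58 m and side slope z = 1.5: A = (b + zy)y = (1.58 + 1.5×0.644)×0.644 = 1.64 m²; P = b + 2y√(1+z²) = 1.58 + 2×0.644×1.803 = 3.902 m.
Hydraulic radius R = A/P = 1.64/3.902 = 0.4202 m.
Manning's equation: Q = (1/n) A R^(2/3) S^(1/2) = (1/0.038) × 1.64 × 0.4202^(2/3) × 0.01786^(1/2) = 3.23 m³/s.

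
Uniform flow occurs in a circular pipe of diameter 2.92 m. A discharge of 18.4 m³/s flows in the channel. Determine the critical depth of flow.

y_c = 1.89 m

At critical depth, Q² T / (g A³) = 1, i.e. A³/T = Q²/g = 18.4²/9.81 = 34.51.
Try y = 1.39 m: A³/T = 10.66 — too small.
Try y = 2.24 m: A³/T = 67.86 — too large.
Try y = 1.89 m: A³/T = 34.55 — close enough.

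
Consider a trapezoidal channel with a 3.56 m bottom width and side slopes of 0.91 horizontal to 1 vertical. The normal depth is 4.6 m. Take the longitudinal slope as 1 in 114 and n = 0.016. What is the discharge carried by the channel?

With bottom width b = 3.56 m and side slope z = 0.91: A = (b + zy)y = (3.56 + 0.91×4.6)×4.6 = 35.63 m²; P = b + 2y√(1+z²) = 3.56 + 2×4.6×1.352 = 16 m.
Hydraulic radius R = A/P = 35.63/16 = 2.227 m.
Manning's equation: Q = (1/n) A R^(2/3) S^(1/2) = (1/0.016) × 35.63 × 2.227^(2/3) × 0.008772^(1/2) = 356 m³/s.

Q = 356 m³/s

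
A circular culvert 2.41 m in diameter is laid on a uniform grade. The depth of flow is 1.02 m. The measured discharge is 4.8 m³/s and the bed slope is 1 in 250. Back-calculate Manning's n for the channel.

For a circular section of diameter D = 2.41 m at depth y = 1.02 m, the central angle is θ = 2 arccos(1 − 2y/D) = 2.833 rad. Then A = (D²/8)(θ − sin θ) = 1.837 m² and P = Dθ/2 = 3.414 m.
Hydraulic radius R = A/P = 1.837/3.414 = 0.538 m.
Rearranging Manning's equation: n = (1/Q) A R^(2/3) S^(1/2) = (1/4.8) × 1.837 × 0.538^(2/3) × √0.004 = 0.016.

n = 0.016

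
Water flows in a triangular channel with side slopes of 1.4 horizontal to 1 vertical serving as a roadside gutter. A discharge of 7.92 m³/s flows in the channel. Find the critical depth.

y_c = 1.46 m

At critical depth, Q² T / (g A³) = 1, i.e. A³/T = Q²/g = 7.92²/9.81 = 6.394.
Trying y = 1.12 m: A³/T = 1.727 — short.
Trying y = 1.57 m: A³/T = 9.348 — over.
Trying y = 1.46 m: A³/T = 6.501 — close enough.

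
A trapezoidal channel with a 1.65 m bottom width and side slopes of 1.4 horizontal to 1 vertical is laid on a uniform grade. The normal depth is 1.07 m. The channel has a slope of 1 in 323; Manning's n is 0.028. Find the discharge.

Q = 4.93 m³/s

With bottom width b = 1.65 m and side slope z = 1.4: A = (b + zy)y = (1.65 + 1.4×1.07)×1.07 = 3.368 m²; P = b + 2y√(1+z²) = 1.65 + 2×1.07×1.72 = 5.332 m.
Hydraulic radius R = A/P = 3.368/5.332 = 0.6317 m.
Manning's equation: Q = (1/n) A R^(2/3) S^(1/2) = (1/0.028) × 3.368 × 0.6317^(2/3) × 0.003096^(1/2) = 4.93 m³/s.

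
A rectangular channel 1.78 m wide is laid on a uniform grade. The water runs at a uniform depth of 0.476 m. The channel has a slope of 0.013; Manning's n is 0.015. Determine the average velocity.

Flow area A = b·y = 1.78 × 0.476 = 0.8473 m². Wetted perimeter P = b + 2y = 1.78 + 2×0.476 = 2.732 m.
Hydraulic radius R = A/P = 0.8473/2.732 = 0.3101 m.
From Manning's equation, V = (1/n) R^(2/3) S^(1/2) = (1/0.015) × 0.3101^(2/3) × 0.013^(1/2) = 3.48 m/s.

V = 3.48 m/s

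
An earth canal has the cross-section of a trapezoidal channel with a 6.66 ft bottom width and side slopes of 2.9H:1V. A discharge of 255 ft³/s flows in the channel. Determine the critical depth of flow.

y_c = 2.51 ft

At critical depth, Q² T / (g A³) = 1, i.e. A³/T = Q²/g = 255²/32.2 = 2019.
Trying y = 3.05 ft: A³/T = 4343 — over.
Trying y = 2.15 ft: A³/T = 1114 — short.
Trying y = 2.51 ft: A³/T = 2018 — ≈ 2019.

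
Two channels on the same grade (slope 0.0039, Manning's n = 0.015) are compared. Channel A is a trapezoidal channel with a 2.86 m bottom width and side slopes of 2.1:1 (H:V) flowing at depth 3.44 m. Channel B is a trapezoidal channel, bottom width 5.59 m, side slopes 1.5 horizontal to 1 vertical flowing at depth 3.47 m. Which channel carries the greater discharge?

Channel A: With bottom width b = 2.86 m and side slope z = 2.1: A = (b + zy)y = (2.86 + 2.1×3.44)×3.44 = 34.69 m²; P = b + 2y√(1+z²) = 2.86 + 2×3.44×2.326 = 18.86 m. Hydraulic radius R = A/P = 34.69/18.86 = 1.839 m. Q_A = (1/0.015)·34.69·1.839^(2/3)·√0.0039 = 216.8 m³/s.
Channel B: With bottom width b = 5.59 m and side slope z = 1.5: A = (b + zy)y = (5.59 + 1.5×3.47)×3.47 = 37.46 m²; P = b + 2y√(1+z²) = 5.59 + 2×3.47×1.803 = 18.1 m. Hydraulic radius R = A/P = 37.46/18.1 = 2.069 m. Q_B = (1/0.015)·37.46·2.069^(2/3)·√0.0039 = 253.3 m³/s.
Q_A = 216.8 m³/s vs Q_B = 253.3 m³/s, so channel B carries more.

channel B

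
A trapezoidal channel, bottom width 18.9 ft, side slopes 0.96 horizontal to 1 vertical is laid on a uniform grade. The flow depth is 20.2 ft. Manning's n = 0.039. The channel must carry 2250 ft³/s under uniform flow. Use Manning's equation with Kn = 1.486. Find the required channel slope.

With bottom width b = 18.9 ft and side slope z = 0.96: A = (b + zy)y = (18.9 + 0.96×20.2)×20.2 = 773.5 ft²; P = b + 2y√(1+z²) = 18.9 + 2×20.2×1.386 = 74.9 ft.
Hydraulic radius R = A/P = 773.5/74.9 = 10.33 ft.
From Manning's equation, S = [nQ / (1.486 A R^(2/3))]² = [0.039 × 2250 / (1.486 × 773.5 × 10.33^(2/3))]² = 0.000259.

S = 0.000259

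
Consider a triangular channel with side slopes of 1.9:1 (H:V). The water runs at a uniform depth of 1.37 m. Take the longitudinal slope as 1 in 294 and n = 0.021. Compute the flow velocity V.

V = 1.99 m/s

For a triangular section with side slope z = 1.9: A = zy² = 1.9×1.37² = 3.566 m²; P = 2y√(1+z²) = 2×1.37×2.147 = 5.883 m.
Hydraulic radius R = A/P = 3.566/5.883 = 0.6062 m.
From Manning's equation, V = (1/n) R^(2/3) S^(1/2) = (1/0.021) × 0.6062^(2/3) × 0.003401^(1/2) = 1.99 m/s.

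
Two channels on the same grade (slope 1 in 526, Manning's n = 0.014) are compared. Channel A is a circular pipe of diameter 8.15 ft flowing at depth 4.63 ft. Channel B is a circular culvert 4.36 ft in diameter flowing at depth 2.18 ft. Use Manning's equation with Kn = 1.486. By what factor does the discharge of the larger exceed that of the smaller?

Channel A: For a circular section of diameter D = 8.15 ft at depth y = 4.63 ft, the central angle is θ = 2 arccos(1 − 2y/D) = 3.415 rad. Then A = (D²/8)(θ − sin θ) = 30.59 ft² and P = Dθ/2 = 13.92 ft. Hydraulic radius R = A/P = 30.59/13.92 = 2.199 ft. Q_A = (1.486/0.014)·30.59·2.199^(2/3)·√0.001901 = 239.4 ft³/s.
Channel B: For a circular section of diameter D = 4.36 ft at depth y = 2.18 ft, the central angle is θ = 2 arccos(1 − 2y/D) = 3.142 rad. Then A = (D²/8)(θ − sin θ) = 7.465 ft² and P = Dθ/2 = 6.849 ft. Hydraulic radius R = A/P = 7.465/6.849 = 1.09 ft. Q_B = (1.486/0.014)·7.465·1.09^(2/3)·√0.001901 = 36.59 ft³/s.
The larger discharge is 239.4 ft³/s and the smaller is 36.59 ft³/s; the ratio is 6.54.

6.54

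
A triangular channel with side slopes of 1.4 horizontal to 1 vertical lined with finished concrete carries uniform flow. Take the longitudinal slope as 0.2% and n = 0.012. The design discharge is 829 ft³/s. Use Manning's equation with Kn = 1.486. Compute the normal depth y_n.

Manning's equation rearranged: A R^(2/3) = nQ / (1.486·√S) = 0.012 × 829 / (1.486 × √0.002) = 149.7.
Try y = 5.54 ft: A R^(2/3) = 73.87 — low.
Try y = 8.87 ft: A R^(2/3) = 259.2 — high.
Try y = 7.22 ft: A R^(2/3) = 149.7 — ≈ 149.7.

y_n = 7.22 ft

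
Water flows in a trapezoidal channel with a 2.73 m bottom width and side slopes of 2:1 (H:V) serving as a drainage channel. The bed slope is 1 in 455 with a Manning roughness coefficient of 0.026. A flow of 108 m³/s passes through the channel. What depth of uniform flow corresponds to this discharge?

Manning's equation rearranged: A R^(2/3) = nQ / (1·√S) = 0.026 × 108 / (√0.002198) = 59.9.
At y = 4.65 m: A R^(2/3) = 99.66 — over.
At y = 2.71 m: A R^(2/3) = 28.78 — short.
At y = 3.74 m: A R^(2/3) = 59.86 — close enough.

y_n = 3.74 m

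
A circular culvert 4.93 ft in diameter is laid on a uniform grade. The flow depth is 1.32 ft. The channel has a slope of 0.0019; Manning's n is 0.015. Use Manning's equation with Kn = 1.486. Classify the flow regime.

For a circular section of diameter D = 4.93 ft at depth y = 1.32 ft, the central angle is θ = 2 arccos(1 − 2y/D) = 2.175 rad. Then A = (D²/8)(θ − sin θ) = 4.11 ft² and P = Dθ/2 = 5.362 ft.
Hydraulic radius R = A/P = 4.11/5.362 = 0.7664 ft.
V = (1.486/n) R^(2/3) √S = (1.486/0.015) × 0.7664^(2/3) × √0.0019 = 3.616 ft/s. Hydraulic depth D_h = A/T = 4.11/4.366 = 0.9413 ft.
Froude number Fr = V/√(g·D_h) = 3.616/√(32.2×0.9413) = 0.657, which is less than 1, so the flow is subcritical.

subcritical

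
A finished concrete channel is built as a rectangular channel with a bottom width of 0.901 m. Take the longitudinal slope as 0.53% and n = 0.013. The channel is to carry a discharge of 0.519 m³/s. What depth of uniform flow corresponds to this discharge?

Manning's equation rearranged: A R^(2/3) = nQ / (1·√S) = 0.013 × 0.519 / (√0.0053) = 0.09268.
At y = 0.403 m: A R^(2/3) = 0.1294 — over.
At y = 0.316 m: A R^(2/3) = 0.09268 — close enough.

y_n = 0.316 m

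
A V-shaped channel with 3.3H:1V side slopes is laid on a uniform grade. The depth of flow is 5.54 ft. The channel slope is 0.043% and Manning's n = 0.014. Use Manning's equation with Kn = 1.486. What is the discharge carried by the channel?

Q = 427 ft³/s

For a triangular section with side slope z = 3.3: A = zy² = 3.3×5.54² = 101.3 ft²; P = 2y√(1+z²) = 2×5.54×3.448 = 38.21 ft.
Hydraulic radius R = A/P = 101.3/38.21 = 2.651 ft.
Manning's equation: Q = (1.486/n) A R^(2/3) S^(1/2) = (1.486/0.014) × 101.3 × 2.651^(2/3) × 0.00043^(1/2) = 427 ft³/s.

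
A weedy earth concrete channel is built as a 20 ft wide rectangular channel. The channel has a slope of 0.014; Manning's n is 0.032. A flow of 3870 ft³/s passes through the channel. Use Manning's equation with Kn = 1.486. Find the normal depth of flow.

y_n = 11.5 ft

Manning's equation rearranged: A R^(2/3) = nQ / (1.486·√S) = 0.032 × 3870 / (1.486 × √0.014) = 704.3.
At y = 13.9 ft: A R^(2/3) = 899.1 — over.
At y = 8.97 ft: A R^(2/3) = 505.4 — short.
At y = 11.5 ft: A R^(2/3) = 703.5 — close enough.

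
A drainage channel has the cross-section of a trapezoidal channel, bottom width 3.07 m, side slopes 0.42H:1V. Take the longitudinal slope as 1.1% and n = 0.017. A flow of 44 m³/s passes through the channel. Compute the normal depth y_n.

y_n = 1.85 m

Manning's equation rearranged: A R^(2/3) = nQ / (1·√S) = 0.017 × 44 / (√0.011) = 7.132.
Try y = 2.02 m: A R^(2/3) = 8.24 — high.
Try y = 1.28 m: A R^(2/3) = 3.946 — low.
Try y = 1.85 m: A R^(2/3) = 7.14 — matches.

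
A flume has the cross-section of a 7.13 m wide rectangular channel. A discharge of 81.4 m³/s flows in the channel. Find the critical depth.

For a rectangular channel, critical depth y_c = (q²/g)^(1/3) where q = Q/b = 81.4/7.13 = 11.42 m²/s.
So y_c = (11.42²/9.81)^(1/3) = 2.37 m.

y_c = 2.37 m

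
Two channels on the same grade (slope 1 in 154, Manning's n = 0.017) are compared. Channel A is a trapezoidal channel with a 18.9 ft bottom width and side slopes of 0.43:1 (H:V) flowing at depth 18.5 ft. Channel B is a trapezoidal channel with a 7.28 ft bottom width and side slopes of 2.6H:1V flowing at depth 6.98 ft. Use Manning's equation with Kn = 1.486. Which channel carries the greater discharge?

channel A

Channel A: With bottom width b = 18.9 ft and side slope z = 0.43: A = (b + zy)y = (18.9 + 0.43×18.5)×18.5 = 496.8 ft²; P = b + 2y√(1+z²) = 18.9 + 2×18.5×1.089 = 59.18 ft. Hydraulic radius R = A/P = 496.8/59.18 = 8.396 ft. Q_A = (1.486/0.017)·496.8·8.396^(2/3)·√0.006494 = 14460 ft³/s.
Channel B: With bottom width b = 7.28 ft and side slope z = 2.6: A = (b + zy)y = (7.28 + 2.6×6.98)×6.98 = 177.5 ft²; P = b + 2y√(1+z²) = 7.28 + 2×6.98×2.786 = 46.17 ft. Hydraulic radius R = A/P = 177.5/46.17 = 3.844 ft. Q_B = (1.486/0.017)·177.5·3.844^(2/3)·√0.006494 = 3068 ft³/s.
Q_A = 14460 ft³/s vs Q_B = 3068 ft³/s, so channel A carries more.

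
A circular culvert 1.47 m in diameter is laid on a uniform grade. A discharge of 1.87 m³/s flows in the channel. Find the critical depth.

At critical depth, Q² T / (g A³) = 1, i.e. A³/T = Q²/g = 1.87²/9.81 = 0.3565.
Trying y = 0.89 m: A³/T = 0.8639 — high.
Trying y = 0.706 m: A³/T = 0.3564 — close enough.

y_c = 0.706 m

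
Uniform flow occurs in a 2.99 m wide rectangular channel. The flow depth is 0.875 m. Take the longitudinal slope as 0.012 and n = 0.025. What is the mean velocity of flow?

Flow area A = b·y = 2.99 × 0.875 = 2.616 m². Wetted perimeter P = b + 2y = 2.99 + 2×0.875 = 4.74 m.
Hydraulic radius R = A/P = 2.616/4.74 = 0.552 m.
From Manning's equation, V = (1/n) R^(2/3) S^(1/2) = (1/0.025) × 0.552^(2/3) × 0.012^(1/2) = 2.95 m/s.

V = 2.95 m/s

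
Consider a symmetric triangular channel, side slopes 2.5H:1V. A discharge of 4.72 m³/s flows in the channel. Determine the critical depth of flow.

At critical depth, Q² T / (g A³) = 1, i.e. A³/T = Q²/g = 4.72²/9.81 = 2.271.
At y = 0.789 m: A³/T = 0.9555 — short.
At y = 1.12 m: A³/T = 5.507 — over.
At y = 0.938 m: A³/T = 2.269 — close enough.

y_c = 0.938 m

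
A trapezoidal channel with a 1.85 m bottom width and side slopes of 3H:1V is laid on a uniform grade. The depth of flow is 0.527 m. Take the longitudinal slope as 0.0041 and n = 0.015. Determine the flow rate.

Q = 3.82 m³/s

With bottom width b = 1.85 m and side slope z = 3: A = (b + zy)y = (1.85 + 3×0.527)×0.527 = 1.808 m²; P = b + 2y√(1+z²) = 1.85 + 2×0.527×3.162 = 5.183 m.
Hydraulic radius R = A/P = 1.808/5.183 = 0.3489 m.
Manning's equation: Q = (1/n) A R^(2/3) S^(1/2) = (1/0.015) × 1.808 × 0.3489^(2/3) × 0.0041^(1/2) = 3.82 m³/s.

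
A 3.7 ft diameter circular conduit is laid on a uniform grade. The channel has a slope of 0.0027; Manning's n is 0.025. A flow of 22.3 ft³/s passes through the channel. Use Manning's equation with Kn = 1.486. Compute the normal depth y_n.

Manning's equation rearranged: A R^(2/3) = nQ / (1.486·√S) = 0.025 × 22.3 / (1.486 × √0.0027) = 7.22.
Trying y = 2.63 ft: A R^(2/3) = 8.717 — over.
Trying y = 1.98 ft: A R^(2/3) = 5.717 — short.
Trying y = 2.3 ft: A R^(2/3) = 7.234 — matches.

y_n = 2.3 ft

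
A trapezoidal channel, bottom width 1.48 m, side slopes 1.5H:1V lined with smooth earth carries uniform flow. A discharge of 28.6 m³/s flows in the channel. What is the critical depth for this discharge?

y_c = 1.93 m

At critical depth, Q² T / (g A³) = 1, i.e. A³/T = Q²/g = 28.6²/9.81 = 83.38.
Try y = 2.17 m: A³/T = 135.8 — over.
Try y = 1.32 m: A³/T = 17.51 — short.
Try y = 1.93 m: A³/T = 82.81 — close enough.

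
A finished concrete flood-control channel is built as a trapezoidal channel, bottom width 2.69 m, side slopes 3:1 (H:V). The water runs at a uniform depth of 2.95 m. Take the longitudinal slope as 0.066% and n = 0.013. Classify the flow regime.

With bottom width b = 2.69 m and side slope z = 3: A = (b + zy)y = (2.69 + 3×2.95)×2.95 = 34.04 m²; P = b + 2y√(1+z²) = 2.69 + 2×2.95×3.162 = 21.35 m.
Hydraulic radius R = A/P = 34.04/21.35 = 1.595 m.
V = (1/n) R^(2/3) √S = (1/0.013) × 1.595^(2/3) × √0.00066 = 2.697 m/s. Hydraulic depth D_h = A/T = 34.04/20.39 = 1.67 m.
Froude number Fr = V/√(g·D_h) = 2.697/√(9.81×1.67) = 0.667, which is less than 1, so the flow is subcritical.

subcritical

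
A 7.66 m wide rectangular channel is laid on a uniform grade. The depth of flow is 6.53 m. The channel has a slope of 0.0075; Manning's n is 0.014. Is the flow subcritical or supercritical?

supercritical

Flow area A = b·y = 7.66 × 6.53 = 50.02 m². Wetted perimeter P = b + 2y = 7.66 + 2×6.53 = 20.72 m.
Hydraulic radius R = A/P = 50.02/20.72 = 2.414 m.
V = (1/n) R^(2/3) √S = (1/0.014) × 2.414^(2/3) × √0.0075 = 11.13 m/s. Hydraulic depth D_h = A/T = 50.02/7.66 = 6.53 m.
Froude number Fr = V/√(g·D_h) = 11.13/√(9.81×6.53) = 1.39, which is greater than 1, so the flow is supercritical.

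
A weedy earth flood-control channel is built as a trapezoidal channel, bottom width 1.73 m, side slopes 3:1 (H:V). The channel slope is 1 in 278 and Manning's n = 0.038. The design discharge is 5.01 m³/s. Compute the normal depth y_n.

Manning's equation rearranged: A R^(2/3) = nQ / (1·√S) = 0.038 × 5.01 / (√0.003597) = 3.174.
At y = 0.853 m: A R^(2/3) = 2.346 — too small.
At y = 0.98 m: A R^(2/3) = 3.173 — ≈ 3.174.

y_n = 0.98 m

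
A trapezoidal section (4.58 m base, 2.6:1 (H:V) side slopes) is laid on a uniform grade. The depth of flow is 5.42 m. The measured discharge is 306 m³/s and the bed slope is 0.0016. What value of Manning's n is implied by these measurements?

n = 0.027

With bottom width b = 4.58 m and side slope z = 2.6: A = (b + zy)y = (4.58 + 2.6×5.42)×5.42 = 101.2 m²; P = b + 2y√(1+z²) = 4.58 + 2×5.42×2.786 = 34.78 m.
Hydraulic radius R = A/P = 101.2/34.78 = 2.91 m.
Rearranging Manning's equation: n = (1/Q) A R^(2/3) S^(1/2) = (1/306) × 101.2 × 2.91^(2/3) × √0.0016 = 0.027.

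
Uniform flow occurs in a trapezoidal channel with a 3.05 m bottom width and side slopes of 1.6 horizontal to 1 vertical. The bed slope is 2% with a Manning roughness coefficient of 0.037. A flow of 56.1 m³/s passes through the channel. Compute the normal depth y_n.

y_n = 2.05 m

Manning's equation rearranged: A R^(2/3) = nQ / (1·√S) = 0.037 × 56.1 / (√0.02) = 14.68.
Try y = 2.38 m: A R^(2/3) = 20 — too large.
Try y = 2.05 m: A R^(2/3) = 14.68 — close enough.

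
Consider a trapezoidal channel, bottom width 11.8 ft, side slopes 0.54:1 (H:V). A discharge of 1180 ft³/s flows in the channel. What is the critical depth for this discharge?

y_c = 6.13 ft

At critical depth, Q² T / (g A³) = 1, i.e. A³/T = Q²/g = 1180²/32.2 = 43240.
Trying y = 6.8 ft: A³/T = 60830 — over.
Trying y = 4.27 ft: A³/T = 13310 — short.
Trying y = 6.13 ft: A³/T = 43140 — ≈ 43240.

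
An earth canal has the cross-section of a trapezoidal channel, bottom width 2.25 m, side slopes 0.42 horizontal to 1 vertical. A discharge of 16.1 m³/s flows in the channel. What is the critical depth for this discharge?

At critical depth, Q² T / (g A³) = 1, i.e. A³/T = Q²/g = 16.1²/9.81 = 26.42.
Trying y = 1.91 m: A³/T = 51.4 — too large.
Trying y = 1.39 m: A³/T = 17.88 — too small.
Trying y = 1.56 m: A³/T = 26.15 — ≈ 26.42.

y_c = 1.56 m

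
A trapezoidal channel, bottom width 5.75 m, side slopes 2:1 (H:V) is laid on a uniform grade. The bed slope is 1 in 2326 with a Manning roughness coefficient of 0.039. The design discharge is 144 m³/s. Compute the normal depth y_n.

Manning's equation rearranged: A R^(2/3) = nQ / (1·√S) = 0.039 × 144 / (√0.0004299) = 270.9.
At y = 8.1 m: A R^(2/3) = 465.5 — over.
At y = 4.62 m: A R^(2/3) = 131.7 — short.
At y = 6.4 m: A R^(2/3) = 271.3 — ≈ 270.9.

y_n = 6.4 m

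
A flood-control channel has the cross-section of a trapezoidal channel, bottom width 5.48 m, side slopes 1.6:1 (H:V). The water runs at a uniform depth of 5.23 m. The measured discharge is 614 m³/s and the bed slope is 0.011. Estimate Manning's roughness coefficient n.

With bottom width b = 5.48 m and side slope z = 1.6: A = (b + zy)y = (5.48 + 1.6×5.23)×5.23 = 72.43 m²; P = b + 2y√(1+z²) = 5.48 + 2×5.23×1.887 = 25.22 m.
Hydraulic radius R = A/P = 72.43/25.22 = 2.872 m.
Rearranging Manning's equation: n = (1/Q) A R^(2/3) S^(1/2) = (1/614) × 72.43 × 2.872^(2/3) × √0.011 = 0.025.

n = 0.025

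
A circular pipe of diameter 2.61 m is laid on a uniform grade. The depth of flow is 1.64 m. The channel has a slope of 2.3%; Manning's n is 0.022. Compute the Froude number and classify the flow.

supercritical

For a circular section of diameter D = 2.61 m at depth y = 1.64 m, the central angle is θ = 2 arccos(1 − 2y/D) = 3.661 rad. Then A = (D²/8)(θ − sin θ) = 3.54 m² and P = Dθ/2 = 4.777 m.
Hydraulic radius R = A/P = 3.54/4.777 = 0.7409 m.
V = (1/n) R^(2/3) √S = (1/0.022) × 0.7409^(2/3) × √0.023 = 5.645 m/s. Hydraulic depth D_h = A/T = 3.54/2.523 = 1.403 m.
Froude number Fr = V/√(g·D_h) = 5.645/√(9.81×1.403) = 1.52, which is greater than 1, so the flow is supercritical.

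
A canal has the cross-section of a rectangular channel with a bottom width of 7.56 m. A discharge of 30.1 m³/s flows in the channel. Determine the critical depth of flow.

For a rectangular channel, critical depth y_c = (q²/g)^(1/3) where q = Q/b = 30.1/7.56 = 3.981 m²/s.
So y_c = (3.981²/9.81)^(1/3) = 1.17 m.

y_c = 1.17 m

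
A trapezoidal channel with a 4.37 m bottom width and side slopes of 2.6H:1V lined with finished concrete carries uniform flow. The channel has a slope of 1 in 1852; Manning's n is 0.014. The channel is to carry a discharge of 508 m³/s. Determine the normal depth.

Manning's equation rearranged: A R^(2/3) = nQ / (1·√S) = 0.014 × 508 / (√0.00054) = 306.1.
At y = 5.38 m: A R^(2/3) = 199.7 — low.
At y = 8.01 m: A R^(2/3) = 518.6 — high.
At y = 6.44 m: A R^(2/3) = 306.1 — close enough.

y_n = 6.44 m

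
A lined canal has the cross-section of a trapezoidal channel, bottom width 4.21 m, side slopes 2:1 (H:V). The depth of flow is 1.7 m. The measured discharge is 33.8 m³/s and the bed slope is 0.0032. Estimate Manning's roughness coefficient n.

n = 0.023

With bottom width b = 4.21 m and side slope z = 2: A = (b + zy)y = (4.21 + 2×1.7)×1.7 = 12.94 m²; P = b + 2y√(1+z²) = 4.21 + 2×1.7×2.236 = 11.81 m.
Hydraulic radius R = A/P = 12.94/11.81 = 1.095 m.
Rearranging Manning's equation: n = (1/Q) A R^(2/3) S^(1/2) = (1/33.8) × 12.94 × 1.095^(2/3) × √0.0032 = 0.023.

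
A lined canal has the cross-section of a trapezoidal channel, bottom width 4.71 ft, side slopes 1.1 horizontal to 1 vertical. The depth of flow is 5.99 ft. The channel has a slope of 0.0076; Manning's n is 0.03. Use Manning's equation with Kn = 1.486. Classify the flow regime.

With bottom width b = 4.71 ft and side slope z = 1.1: A = (b + zy)y = (4.71 + 1.1×5.99)×5.99 = 67.68 ft²; P = b + 2y√(1+z²) = 4.71 + 2×5.99×1.487 = 22.52 ft.
Hydraulic radius R = A/P = 67.68/22.52 = 3.005 ft.
V = (1.486/n) R^(2/3) √S = (1.486/0.03) × 3.005^(2/3) × √0.0076 = 8.993 ft/s. Hydraulic depth D_h = A/T = 67.68/17.89 = 3.784 ft.
Froude number Fr = V/√(g·D_h) = 8.993/√(32.2×3.784) = 0.815, which is less than 1, so the flow is subcritical.

subcritical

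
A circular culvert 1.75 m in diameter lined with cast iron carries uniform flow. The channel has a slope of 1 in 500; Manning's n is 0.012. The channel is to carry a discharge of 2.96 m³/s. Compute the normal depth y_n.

y_n = 0.95 m

Manning's equation rearranged: A R^(2/3) = nQ / (1·√S) = 0.012 × 2.96 / (√0.002) = 0.7943.
Trying y = 0.808 m: A R^(2/3) = 0.6041 — too small.
Trying y = 0.95 m: A R^(2/3) = 0.7948 — ≈ 0.7943.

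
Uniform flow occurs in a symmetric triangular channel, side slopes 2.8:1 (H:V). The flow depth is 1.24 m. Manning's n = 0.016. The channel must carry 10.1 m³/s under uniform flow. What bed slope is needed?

S = 0.00289

For a triangular section with side slope z = 2.8: A = zy² = 2.8×1.24² = 4.305 m²; P = 2y√(1+z²) = 2×1.24×2.973 = 7.374 m.
Hydraulic radius R = A/P = 4.305/7.374 = 0.5839 m.
From Manning's equation, S = [nQ / (1 A R^(2/3))]² = [0.016 × 10.1 / (1 × 4.305 × 0.5839^(2/3))]² = 0.00289.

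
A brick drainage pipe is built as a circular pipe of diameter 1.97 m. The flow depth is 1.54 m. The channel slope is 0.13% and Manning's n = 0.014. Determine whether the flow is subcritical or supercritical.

For a circular section of diameter D = 1.97 m at depth y = 1.54 m, the central angle is θ = 2 arccos(1 − 2y/D) = 4.339 rad. Then A = (D²/8)(θ − sin θ) = 2.556 m² and P = Dθ/2 = 4.274 m.
Hydraulic radius R = A/P = 2.556/4.274 = 0.5982 m.
V = (1/n) R^(2/3) √S = (1/0.014) × 0.5982^(2/3) × √0.0013 = 1.828 m/s. Hydraulic depth D_h = A/T = 2.556/1.628 = 1.571 m.
Froude number Fr = V/√(g·D_h) = 1.828/√(9.81×1.571) = 0.466, which is less than 1, so the flow is subcritical.

subcritical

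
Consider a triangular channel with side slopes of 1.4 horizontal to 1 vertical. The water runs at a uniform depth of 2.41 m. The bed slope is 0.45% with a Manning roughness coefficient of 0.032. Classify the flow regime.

For a triangular section with side slope z = 1.4: A = zy² = 1.4×2.41² = 8.131 m²; P = 2y√(1+z²) = 2×2.41×1.72 = 8.293 m.
Hydraulic radius R = A/P = 8.131/8.293 = 0.9805 m.
V = (1/n) R^(2/3) √S = (1/0.032) × 0.9805^(2/3) × √0.0045 = 2.069 m/s. Hydraulic depth D_h = A/T = 8.131/6.748 = 1.205 m.
Froude number Fr = V/√(g·D_h) = 2.069/√(9.81×1.205) = 0.602, which is less than 1, so the flow is subcritical.

subcritical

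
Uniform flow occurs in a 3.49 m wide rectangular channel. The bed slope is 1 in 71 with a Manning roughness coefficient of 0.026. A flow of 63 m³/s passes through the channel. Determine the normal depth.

Manning's equation rearranged: A R^(2/3) = nQ / (1·√S) = 0.026 × 63 / (√0.01408) = 13.8.
Trying y = 2.74 m: A R^(2/3) = 9.979 — low.
Trying y = 4.48 m: A R^(2/3) = 18.2 — high.
Trying y = 3.56 m: A R^(2/3) = 13.8 — close enough.

y_n = 3.56 m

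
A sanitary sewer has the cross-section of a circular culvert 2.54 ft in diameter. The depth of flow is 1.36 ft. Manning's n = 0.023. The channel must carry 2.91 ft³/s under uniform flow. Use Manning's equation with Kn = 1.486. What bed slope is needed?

For a circular section of diameter D = 2.54 ft at depth y = 1.36 ft, the central angle is θ = 2 arccos(1 − 2y/D) = 3.283 rad. Then A = (D²/8)(θ − sin θ) = 2.762 ft² and P = Dθ/2 = 4.17 ft.
Hydraulic radius R = A/P = 2.762/4.17 = 0.6623 ft.
From Manning's equation, S = [nQ / (1.486 A R^(2/3))]² = [0.023 × 2.91 / (1.486 × 2.762 × 0.6623^(2/3))]² = 0.000461.

S = 0.000461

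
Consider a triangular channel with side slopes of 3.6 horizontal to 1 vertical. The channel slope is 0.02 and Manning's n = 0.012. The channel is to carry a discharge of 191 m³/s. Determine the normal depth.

Manning's equation rearranged: A R^(2/3) = nQ / (1·√S) = 0.012 × 191 / (√0.02) = 16.21.
Trying y = 2.32 m: A R^(2/3) = 20.87 — high.
Trying y = 1.46 m: A R^(2/3) = 6.069 — low.
Trying y = 2.11 m: A R^(2/3) = 16.2 — close enough.

y_n = 2.11 m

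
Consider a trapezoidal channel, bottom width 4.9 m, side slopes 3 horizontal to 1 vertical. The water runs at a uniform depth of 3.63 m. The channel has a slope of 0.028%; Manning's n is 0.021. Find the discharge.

Q = 73.9 m³/s

With bottom width b = 4.9 m and side slope z = 3: A = (b + zy)y = (4.9 + 3×3.63)×3.63 = 57.32 m²; P = b + 2y√(1+z²) = 4.9 + 2×3.63×3.162 = 27.86 m.
Hydraulic radius R = A/P = 57.32/27.86 = 2.057 m.
Manning's equation: Q = (1/n) A R^(2/3) S^(1/2) = (1/0.021) × 57.32 × 2.057^(2/3) × 0.00028^(1/2) = 73.9 m³/s.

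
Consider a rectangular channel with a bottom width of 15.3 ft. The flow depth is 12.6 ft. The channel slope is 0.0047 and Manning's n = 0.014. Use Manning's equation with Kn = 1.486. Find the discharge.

Q = 3970 ft³/s

Flow area A = b·y = 15.3 × 12.6 = 192.8 ft². Wetted perimeter P = b + 2y = 15.3 + 2×12.6 = 40.5 ft.
Hydraulic radius R = A/P = 192.8/40.5 = 4.76 ft.
Manning's equation: Q = (1.486/n) A R^(2/3) S^(1/2) = (1.486/0.014) × 192.8 × 4.76^(2/3) × 0.0047^(1/2) = 3970 ft³/s.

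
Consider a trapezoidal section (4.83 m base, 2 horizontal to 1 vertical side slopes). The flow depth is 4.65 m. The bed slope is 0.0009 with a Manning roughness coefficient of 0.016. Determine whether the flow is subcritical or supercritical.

With bottom width b = 4.83 m and side slope z = 2: A = (b + zy)y = (4.83 + 2×4.65)×4.65 = 65.7 m²; P = b + 2y√(1+z²) = 4.83 + 2×4.65×2.236 = 25.63 m.
Hydraulic radius R = A/P = 65.7/25.63 = 2.564 m.
V = (1/n) R^(2/3) √S = (1/0.016) × 2.564^(2/3) × √0.0009 = 3.513 m/s. Hydraulic depth D_h = A/T = 65.7/23.43 = 2.804 m.
Froude number Fr = V/√(g·D_h) = 3.513/√(9.81×2.804) = 0.67, which is less than 1, so the flow is subcritical.

subcritical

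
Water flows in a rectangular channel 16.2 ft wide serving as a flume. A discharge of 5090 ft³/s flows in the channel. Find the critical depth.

y_c = 14.5 ft

For a rectangular channel, critical depth y_c = (q²/g)^(1/3) where q = Q/b = 5090/16.2 = 314.2 ft²/s.
So y_c = (314.2²/32.2)^(1/3) = 14.5 ft.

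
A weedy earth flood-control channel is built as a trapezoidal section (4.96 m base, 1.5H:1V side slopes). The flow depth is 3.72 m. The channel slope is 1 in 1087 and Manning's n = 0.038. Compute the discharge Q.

Q = 51.9 m³/s

With bottom width b = 4.96 m and side slope z = 1.5: A = (b + zy)y = (4.96 + 1.5×3.72)×3.72 = 39.21 m²; P = b + 2y√(1+z²) = 4.96 + 2×3.72×1.803 = 18.37 m.
Hydraulic radius R = A/P = 39.21/18.37 = 2.134 m.
Manning's equation: Q = (1/n) A R^(2/3) S^(1/2) = (1/0.038) × 39.21 × 2.134^(2/3) × 0.00092^(1/2) = 51.9 m³/s.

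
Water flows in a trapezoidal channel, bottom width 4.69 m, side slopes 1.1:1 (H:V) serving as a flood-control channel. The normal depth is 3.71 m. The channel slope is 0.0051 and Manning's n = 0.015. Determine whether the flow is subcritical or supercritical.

supercritical

With bottom width b = 4.69 m and side slope z = 1.1: A = (b + zy)y = (4.69 + 1.1×3.71)×3.71 = 32.54 m²; P = b + 2y√(1+z²) = 4.69 + 2×3.71×1.487 = 15.72 m.
Hydraulic radius R = A/P = 32.54/15.72 = 2.07 m.
V = (1/n) R^(2/3) √S = (1/0.015) × 2.07^(2/3) × √0.0051 = 7.733 m/s. Hydraulic depth D_h = A/T = 32.54/12.85 = 2.532 m.
Froude number Fr = V/√(g·D_h) = 7.733/√(9.81×2.532) = 1.55, which is greater than 1, so the flow is supercritical.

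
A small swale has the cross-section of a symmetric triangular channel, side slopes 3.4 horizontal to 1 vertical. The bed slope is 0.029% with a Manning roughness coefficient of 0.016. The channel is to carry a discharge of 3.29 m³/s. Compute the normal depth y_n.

Manning's equation rearranged: A R^(2/3) = nQ / (1·√S) = 0.016 × 3.29 / (√0.00029) = 3.091.
At y = 0.951 m: A R^(2/3) = 1.822 — too small.
At y = 1.39 m: A R^(2/3) = 5.014 — too large.
At y = 1.16 m: A R^(2/3) = 3.095 — close enough.

y_n = 1.16 m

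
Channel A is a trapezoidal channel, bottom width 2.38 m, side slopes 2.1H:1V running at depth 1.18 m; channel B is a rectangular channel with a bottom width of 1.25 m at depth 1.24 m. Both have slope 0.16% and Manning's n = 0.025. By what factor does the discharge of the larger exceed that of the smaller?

Channel A: With bottom width b = 2.38 m and side slope z = 2.1: A = (b + zy)y = (2.38 + 2.1×1.18)×1.18 = 5.732 m²; P = b + 2y√(1+z²) = 2.38 + 2×1.18×2.326 = 7.869 m. Hydraulic radius R = A/P = 5.732/7.869 = 0.7285 m. Q_A = (1/0.025)·5.732·0.7285^(2/3)·√0.0016 = 7.426 m³/s.
Channel B: Flow area A = b·y = 1.25 × 1.24 = 1.55 m². Wetted perimeter P = b + 2y = 1.25 + 2×1.24 = 3.73 m. Hydraulic radius R = A/P = 1.55/3.73 = 0.4155 m. Q_B = (1/0.025)·1.55·0.4155^(2/3)·√0.0016 = 1.381 m³/s.
The larger discharge is 7.426 m³/s and the smaller is 1.381 m³/s; the ratio is 5.38.

5.38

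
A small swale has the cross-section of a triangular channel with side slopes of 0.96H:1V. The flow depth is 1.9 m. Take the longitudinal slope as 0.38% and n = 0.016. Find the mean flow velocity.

V = 2.91 m/s

For a triangular section with side slope z = 0.96: A = zy² = 0.96×1.9² = 3.466 m²; P = 2y√(1+z²) = 2×1.9×1.386 = 5.268 m.
Hydraulic radius R = A/P = 3.466/5.268 = 0.6579 m.
From Manning's equation, V = (1/n) R^(2/3) S^(1/2) = (1/0.016) × 0.6579^(2/3) × 0.0038^(1/2) = 2.91 m/s.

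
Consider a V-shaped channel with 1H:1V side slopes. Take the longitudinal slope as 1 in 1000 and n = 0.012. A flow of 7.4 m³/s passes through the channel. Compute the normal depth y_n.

y_n = 1.91 m

Manning's equation rearranged: A R^(2/3) = nQ / (1·√S) = 0.012 × 7.4 / (√0.001) = 2.808.
At y = 2.12 m: A R^(2/3) = 3.709 — high.
At y = 1.7 m: A R^(2/3) = 2.058 — low.
At y = 1.91 m: A R^(2/3) = 2.808 — ≈ 2.808.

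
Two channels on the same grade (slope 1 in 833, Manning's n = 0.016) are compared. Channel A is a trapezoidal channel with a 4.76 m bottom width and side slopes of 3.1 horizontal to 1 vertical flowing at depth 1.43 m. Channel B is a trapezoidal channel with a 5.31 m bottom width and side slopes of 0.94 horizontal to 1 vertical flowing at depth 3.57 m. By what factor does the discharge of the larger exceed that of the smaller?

Channel A: With bottom width b = 4.76 m and side slope z = 3.1: A = (b + zy)y = (4.76 + 3.1×1.43)×1.43 = 13.15 m²; P = b + 2y√(1+z²) = 4.76 + 2×1.43×3.257 = 14.08 m. Hydraulic radius R = A/P = 13.15/14.08 = 0.9339 m. Q_A = (1/0.016)·13.15·0.9339^(2/3)·√0.0012 = 27.2 m³/s.
Channel B: With bottom width b = 5.31 m and side slope z = 0.94: A = (b + zy)y = (5.31 + 0.94×3.57)×3.57 = 30.94 m²; P = b + 2y√(1+z²) = 5.31 + 2×3.57×1.372 = 15.11 m. Hydraulic radius R = A/P = 30.94/15.11 = 2.048 m. Q_B = (1/0.016)·30.94·2.048^(2/3)·√0.0012 = 108 m³/s.
The larger discharge is 108 m³/s and the smaller is 27.2 m³/s; the ratio is 3.97.

3.97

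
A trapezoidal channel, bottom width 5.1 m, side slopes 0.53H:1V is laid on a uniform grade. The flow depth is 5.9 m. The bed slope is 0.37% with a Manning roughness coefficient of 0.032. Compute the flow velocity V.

With bottom width b = 5.1 m and side slope z = 0.53: A = (b + zy)y = (5.1 + 0.53×5.9)×5.9 = 48.54 m²; P = b + 2y√(1+z²) = 5.1 + 2×5.9×1.132 = 18.45 m.
Hydraulic radius R = A/P = 48.54/18.45 = 2.63 m.
From Manning's equation, V = (1/n) R^(2/3) S^(1/2) = (1/0.032) × 2.63^(2/3) × 0.0037^(1/2) = 3.62 m/s.

V = 3.62 m/s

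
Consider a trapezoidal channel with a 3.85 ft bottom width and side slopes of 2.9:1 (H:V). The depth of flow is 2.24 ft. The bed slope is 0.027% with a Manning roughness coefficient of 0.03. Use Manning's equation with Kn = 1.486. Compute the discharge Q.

Q = 22.7 ft³/s

With bottom width b = 3.85 ft and side slope z = 2.9: A = (b + zy)y = (3.85 + 2.9×2.24)×2.24 = 23.18 ft²; P = b + 2y√(1+z²) = 3.85 + 2×2.24×3.068 = 17.59 ft.
Hydraulic radius R = A/P = 23.18/17.59 = 1.317 ft.
Manning's equation: Q = (1.486/n) A R^(2/3) S^(1/2) = (1.486/0.03) × 23.18 × 1.317^(2/3) × 0.00027^(1/2) = 22.7 ft³/s.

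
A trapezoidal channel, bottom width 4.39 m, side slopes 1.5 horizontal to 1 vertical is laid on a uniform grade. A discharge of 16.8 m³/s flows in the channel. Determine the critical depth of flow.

y_c = 1.01 m

At critical depth, Q² T / (g A³) = 1, i.e. A³/T = Q²/g = 16.8²/9.81 = 28.77.
Trying y = 1.13 m: A³/T = 41.79 — over.
Trying y = 0.907 m: A³/T = 19.95 — short.
Trying y = 1.01 m: A³/T = 28.59 — close enough.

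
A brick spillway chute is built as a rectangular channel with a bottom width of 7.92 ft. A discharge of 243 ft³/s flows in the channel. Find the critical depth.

y_c = 3.08 ft

For a rectangular channel, critical depth y_c = (q²/g)^(1/3) where q = Q/b = 243/7.92 = 30.68 ft²/s.
So y_c = (30.68²/32.2)^(1/3) = 3.08 ft.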